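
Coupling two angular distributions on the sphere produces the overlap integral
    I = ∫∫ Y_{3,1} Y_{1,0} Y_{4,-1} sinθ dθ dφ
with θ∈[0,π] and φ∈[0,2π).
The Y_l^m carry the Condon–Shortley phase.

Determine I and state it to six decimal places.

m-sum 0 ✓  L=8 even ✓  2≤4≤4 ✓
Π(2lᵢ+1) = 7×3×9 = 189
triangle coeff Δ(3,1,4) = 1/252
Σ_t [0,0]: t=0:+1/36 = 1/36
(3j)²=4/63 [(3 1 4; 0 0 0)], sign=+1
Σ_t [0,0]: t=0:+1/48 = 1/48
(3j)²=5/84 [(3 1 4; 1 0 -1)], sign=-1
⇒ 4πI² = 5/7
I = (-1)√(5/7/(4π)) = -0.23841361

-0.238414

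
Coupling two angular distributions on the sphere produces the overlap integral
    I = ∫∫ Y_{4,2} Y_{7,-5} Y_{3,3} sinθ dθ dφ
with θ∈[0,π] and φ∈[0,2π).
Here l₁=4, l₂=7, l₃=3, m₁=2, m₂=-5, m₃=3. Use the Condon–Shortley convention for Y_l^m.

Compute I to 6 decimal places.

Rules hold: Σm=0, L=14 even, 3≤3≤11.
N = 9·15·7 = 945
Δ = 8!·0!·6!/15! = 1/45045
Racah Σ t=4..4: t=4:+1/20736 = 1/20736
⇒ 3j(4 7 3; 0 0 0)² = 35/1287, sgn -1
Racah Σ t=2..2: t=2:+1/1036800 = 1/1036800
⇒ 3j(4 7 3; 2 -5 3)² = 4/195, sgn +1
4πI² = N·(3j₀)²·(3jₘ)² = 980/1859
I = -1·√(0.527165/4π) = -0.20481814

-0.204818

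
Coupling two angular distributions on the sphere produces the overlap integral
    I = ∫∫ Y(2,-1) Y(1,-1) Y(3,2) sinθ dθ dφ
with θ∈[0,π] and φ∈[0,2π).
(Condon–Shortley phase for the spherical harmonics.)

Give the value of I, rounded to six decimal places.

Rules hold: Σm=0, L=6 even, 1≤3≤3.
N = 5·3·7 = 105
Δ = 0!·4!·2!/7! = 1/105
Racah Σ t=0..0: t=0:+1/4 = 1/4
⇒ 3j(2 1 3; 0 0 0)² = 3/35, sgn -1
Racah Σ t=0..0: t=0:+1/12 = 1/12
⇒ 3j(2 1 3; -1 -1 2)² = 2/21, sgn -1
4πI² = N·(3j₀)²·(3jₘ)² = 6/7
I = +1·√(0.857143/4π) = 0.26116903

0.261169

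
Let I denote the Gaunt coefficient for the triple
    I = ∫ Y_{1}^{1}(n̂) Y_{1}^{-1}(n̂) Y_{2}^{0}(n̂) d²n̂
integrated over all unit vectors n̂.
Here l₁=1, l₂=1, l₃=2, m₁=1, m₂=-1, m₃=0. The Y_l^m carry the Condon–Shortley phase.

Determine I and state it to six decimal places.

m-sum 0 ✓  L=4 even ✓  0≤2≤2 ✓
Π(2lᵢ+1) = 3×3×5 = 45
triangle coeff Δ(1,1,2) = 1/30
Σ_t [0,0]: t=0:+1/1 = 1/1
(3j)²=2/15 [(1 1 2; 0 0 0)], sign=+1
Σ_t [0,0]: t=0:+1/4 = 1/4
(3j)²=1/30 [(1 1 2; 1 -1 0)], sign=+1
⇒ 4πI² = 1/5
I = (+1)√(1/5/(4π)) = 0.12615663

0.126157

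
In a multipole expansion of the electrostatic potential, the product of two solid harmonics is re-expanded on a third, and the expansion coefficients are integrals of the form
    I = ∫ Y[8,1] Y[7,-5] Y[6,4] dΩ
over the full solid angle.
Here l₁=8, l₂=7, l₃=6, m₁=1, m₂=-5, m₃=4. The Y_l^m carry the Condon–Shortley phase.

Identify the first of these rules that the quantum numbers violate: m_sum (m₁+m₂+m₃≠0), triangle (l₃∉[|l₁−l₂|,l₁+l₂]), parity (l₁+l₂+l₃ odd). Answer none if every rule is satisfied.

parity

m₁+m₂+m₃ = 1 − 5 + 4 = 0  ✓
triangle: |8−7|=1 ≤ l₃=6 ≤ 8+7=15  ✓
parity: l₁+l₂+l₃ = 21 is odd  ✗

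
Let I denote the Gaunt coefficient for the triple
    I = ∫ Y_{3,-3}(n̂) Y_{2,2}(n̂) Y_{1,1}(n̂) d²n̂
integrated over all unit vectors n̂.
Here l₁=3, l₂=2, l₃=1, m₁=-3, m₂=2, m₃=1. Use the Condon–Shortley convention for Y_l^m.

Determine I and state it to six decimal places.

Checks pass: Σm=0; 6 even; l₃=1∈[1,5].
(2·3+1)(2·2+1)(2·1+1) = 105
Δ: 4! 2! 0! / 7! → 1/105
sum: t=2:+1/4 = 1/4
3j²(3 2 1; 0 0 0) = Δ·Π!·Σ² = 3/35  (sign -1)
sum: t=4:+1/48 = 1/48
3j²(3 2 1; -3 2 1) = Δ·Π!·Σ² = 1/7  (sign +1)
combine: 4πI² = 105·3/35·1/7 = 9/7
take √, sign -1: I = -0.31986543

-0.319865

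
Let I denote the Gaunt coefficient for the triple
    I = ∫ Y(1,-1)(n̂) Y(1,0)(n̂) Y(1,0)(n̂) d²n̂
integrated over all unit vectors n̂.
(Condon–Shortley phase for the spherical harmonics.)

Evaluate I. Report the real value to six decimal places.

0.000000

-1 + 0 + 0 = -1 ≠ 0: azimuthal integral kills it; I = 0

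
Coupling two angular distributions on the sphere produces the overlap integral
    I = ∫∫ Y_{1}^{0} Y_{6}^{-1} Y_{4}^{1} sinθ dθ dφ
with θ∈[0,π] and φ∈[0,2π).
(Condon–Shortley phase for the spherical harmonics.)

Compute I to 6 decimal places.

0.000000

|1−6|≤4≤1+6 violated ⇒ I = 0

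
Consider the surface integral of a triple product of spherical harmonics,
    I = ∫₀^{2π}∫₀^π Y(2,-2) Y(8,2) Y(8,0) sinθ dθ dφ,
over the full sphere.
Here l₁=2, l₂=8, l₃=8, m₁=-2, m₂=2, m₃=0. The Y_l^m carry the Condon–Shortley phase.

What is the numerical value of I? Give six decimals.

Rules hold: Σm=0, L=18 even, 6≤8≤10.
N = 5·17·17 = 1445
Δ = 2!·2!·14!/19! = 1/348840
Racah Σ t=0..2: t=0:+1/116121600 t=1:−1/25401600 t=2:+1/116121600 = -1/45158400
⇒ 3j(2 8 8; 0 0 0)² = 24/1615, sgn -1
Racah Σ t=2..2: t=2:+1/116121600 = 1/116121600
⇒ 3j(2 8 8; -2 2 0)² = 7/323, sgn +1
4πI² = N·(3j₀)²·(3jₘ)² = 168/361
I = -1·√(0.465374/4π) = -0.19244034

-0.192440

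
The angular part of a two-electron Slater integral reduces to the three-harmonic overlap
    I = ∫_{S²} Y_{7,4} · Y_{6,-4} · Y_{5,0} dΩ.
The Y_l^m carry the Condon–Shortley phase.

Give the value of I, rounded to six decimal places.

-0.129992

Checks pass: Σm=0; 18 even; l₃=5∈[1,13].
(2·7+1)(2·6+1)(2·5+1) = 2145
Δ: 8! 6! 4! / 19! → 1/174594420
sum: t=2:+1/4147200 t=3:−1/207360 t=4:+1/82944 t=5:−1/207360 t=6:+1/4147200 = 1/345600
3j²(7 6 5; 0 0 0) = Δ·Π!·Σ² = 420/46189  (sign -1)
sum: t=0:+1/5806080 t=1:−1/1451520 t=2:+1/4147200 = -1/3628800
3j²(7 6 5; 4 -4 0) = Δ·Π!·Σ² = 320/29393  (sign +1)
combine: 4πI² = 2145·420/46189·320/29393 = 288000/1356277
take √, sign -1: I = -0.12999215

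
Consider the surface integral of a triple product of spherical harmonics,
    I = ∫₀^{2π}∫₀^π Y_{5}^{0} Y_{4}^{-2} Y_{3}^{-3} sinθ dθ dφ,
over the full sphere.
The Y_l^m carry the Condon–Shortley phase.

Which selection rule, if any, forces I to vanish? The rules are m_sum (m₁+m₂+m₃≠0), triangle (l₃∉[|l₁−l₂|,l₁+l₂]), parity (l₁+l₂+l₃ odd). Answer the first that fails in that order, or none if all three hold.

m_sum

Σmᵢ = -5  ✗
l₃∈[|l₁−l₂|,l₁+l₂]=[1,9], have l₃=3
Σlᵢ = 12 ⇒ even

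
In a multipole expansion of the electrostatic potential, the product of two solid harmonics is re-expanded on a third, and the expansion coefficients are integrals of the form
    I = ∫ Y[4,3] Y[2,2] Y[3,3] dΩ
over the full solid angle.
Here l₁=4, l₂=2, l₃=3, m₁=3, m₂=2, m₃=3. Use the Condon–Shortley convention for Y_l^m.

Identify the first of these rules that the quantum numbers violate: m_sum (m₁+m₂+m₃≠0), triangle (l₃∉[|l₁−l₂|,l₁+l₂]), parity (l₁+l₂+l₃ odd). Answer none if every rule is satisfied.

m_sum

azimuthal sum: 3 + 2 + 3 = 8  ✗
2 ≤ 3 ≤ 6 (triangle on l)
L = 4 + 2 + 3 = 9 (odd)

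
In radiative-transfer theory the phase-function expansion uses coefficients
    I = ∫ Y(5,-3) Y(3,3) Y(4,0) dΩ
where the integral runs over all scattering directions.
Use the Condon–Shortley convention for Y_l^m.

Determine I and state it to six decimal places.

0.196280

Rules hold: Σm=0, L=12 even, 2≤4≤8.
N = 11·7·9 = 693
Δ = 4!·6!·2!/13! = 1/180180
Racah Σ t=1..3: t=1:−1/576 t=2:+1/144 t=3:−1/576 = 1/288
⇒ 3j(5 3 4; 0 0 0)² = 20/1001, sgn +1
Racah Σ t=4..4: t=4:+1/2304 = 1/2304
⇒ 3j(5 3 4; -3 3 0)² = 5/143, sgn +1
4πI² = N·(3j₀)²·(3jₘ)² = 900/1859
I = +1·√(0.484131/4π) = 0.19628026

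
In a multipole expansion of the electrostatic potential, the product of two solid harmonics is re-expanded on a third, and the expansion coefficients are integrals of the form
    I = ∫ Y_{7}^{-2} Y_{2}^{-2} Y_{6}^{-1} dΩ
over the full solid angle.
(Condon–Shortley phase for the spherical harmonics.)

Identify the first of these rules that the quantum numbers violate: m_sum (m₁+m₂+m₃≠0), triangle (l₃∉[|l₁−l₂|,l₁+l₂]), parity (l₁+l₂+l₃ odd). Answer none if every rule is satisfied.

Σmᵢ = -5  ✗
l₃∈[|l₁−l₂|,l₁+l₂]=[5,9], have l₃=6
Σlᵢ = 15 ⇒ odd

m_sum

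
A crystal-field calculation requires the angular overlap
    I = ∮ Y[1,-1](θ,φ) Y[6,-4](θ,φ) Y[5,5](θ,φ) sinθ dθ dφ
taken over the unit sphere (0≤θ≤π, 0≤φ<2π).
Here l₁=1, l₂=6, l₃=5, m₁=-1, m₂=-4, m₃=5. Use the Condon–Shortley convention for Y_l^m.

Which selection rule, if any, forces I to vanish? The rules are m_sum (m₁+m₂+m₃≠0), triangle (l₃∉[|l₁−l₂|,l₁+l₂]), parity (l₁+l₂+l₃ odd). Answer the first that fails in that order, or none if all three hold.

none

azimuthal sum: -1 − 4 + 5 = 0  ✓
5 ≤ 5 ≤ 7 (triangle on l)  ✓
L = 1 + 6 + 5 = 12 (even)  ✓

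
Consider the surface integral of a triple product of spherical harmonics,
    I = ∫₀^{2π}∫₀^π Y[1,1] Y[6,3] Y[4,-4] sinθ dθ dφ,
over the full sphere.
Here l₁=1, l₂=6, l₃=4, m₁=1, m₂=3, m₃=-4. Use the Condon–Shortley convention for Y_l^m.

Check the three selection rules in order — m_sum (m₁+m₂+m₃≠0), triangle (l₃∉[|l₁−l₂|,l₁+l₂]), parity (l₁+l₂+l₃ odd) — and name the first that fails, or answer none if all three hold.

azimuthal sum: 1 + 3 − 4 = 0  ✓
5 ≤ 4 ≤ 7 (triangle on l)  ✗
L = 1 + 6 + 4 = 11 (odd)

triangle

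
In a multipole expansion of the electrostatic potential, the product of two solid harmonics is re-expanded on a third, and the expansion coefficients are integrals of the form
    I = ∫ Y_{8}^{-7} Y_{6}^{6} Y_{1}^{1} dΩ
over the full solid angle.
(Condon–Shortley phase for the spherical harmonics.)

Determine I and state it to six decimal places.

0.000000

triangle: need 2≤l₃≤14, have 1; I=0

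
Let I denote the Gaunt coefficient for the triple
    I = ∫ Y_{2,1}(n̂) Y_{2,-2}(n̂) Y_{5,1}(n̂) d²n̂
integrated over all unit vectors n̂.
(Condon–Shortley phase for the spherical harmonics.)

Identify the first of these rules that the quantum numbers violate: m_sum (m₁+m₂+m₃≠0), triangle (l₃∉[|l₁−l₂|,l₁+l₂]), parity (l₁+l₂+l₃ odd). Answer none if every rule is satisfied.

Σmᵢ = 0  ✓
l₃∈[|l₁−l₂|,l₁+l₂]=[0,4], have l₃=5  ✗
Σlᵢ = 9 ⇒ odd

triangle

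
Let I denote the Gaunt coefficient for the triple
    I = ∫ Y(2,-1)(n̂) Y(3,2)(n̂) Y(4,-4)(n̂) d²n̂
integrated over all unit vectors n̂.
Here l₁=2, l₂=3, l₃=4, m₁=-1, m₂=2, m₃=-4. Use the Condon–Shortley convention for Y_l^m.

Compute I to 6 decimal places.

Σmᵢ = -3 ≠ 0, so the φ-integral vanishes; I = 0

0.000000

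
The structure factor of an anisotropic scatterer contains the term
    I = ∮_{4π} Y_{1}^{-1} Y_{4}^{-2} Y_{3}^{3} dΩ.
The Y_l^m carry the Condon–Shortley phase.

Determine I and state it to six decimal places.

Checks pass: Σm=0; 8 even; l₃=3∈[3,5].
(2·1+1)(2·4+1)(2·3+1) = 189
Δ: 2! 0! 6! / 9! → 1/252
sum: t=1:−1/36 = -1/36
3j²(1 4 3; 0 0 0) = Δ·Π!·Σ² = 4/63  (sign +1)
sum: t=2:+1/1440 = 1/1440
3j²(1 4 3; -1 -2 3) = Δ·Π!·Σ² = 1/252  (sign +1)
combine: 4πI² = 189·4/63·1/252 = 1/21
take √, sign +1: I = 0.06155813

0.061558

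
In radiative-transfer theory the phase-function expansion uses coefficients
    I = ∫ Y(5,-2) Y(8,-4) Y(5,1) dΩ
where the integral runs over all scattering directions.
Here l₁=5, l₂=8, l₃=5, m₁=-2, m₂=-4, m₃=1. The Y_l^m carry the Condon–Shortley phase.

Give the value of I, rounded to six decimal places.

m-sum = -2 − 4 + 1 = -5 ≠ 0 ⇒ I = 0

0.000000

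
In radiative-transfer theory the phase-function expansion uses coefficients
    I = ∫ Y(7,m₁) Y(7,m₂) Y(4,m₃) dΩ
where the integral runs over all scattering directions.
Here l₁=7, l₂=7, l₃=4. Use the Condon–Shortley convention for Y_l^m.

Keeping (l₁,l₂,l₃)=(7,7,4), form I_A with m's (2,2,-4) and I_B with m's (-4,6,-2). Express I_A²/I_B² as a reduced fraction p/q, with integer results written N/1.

222264/190333

Shared (l₁,l₂,l₃)=(7,7,4): N and (l;000)² cancel in I_A²/I_B².
A: Δ = 10!·4!·4!/19! = 1/58198140; Racah Σ t=5..5: t=5:−1/8294400 = -1/8294400; ⇒ 3j(7 7 4; 2 2 -4)² = 882/46189, sgn -1
B: Δ = 10!·4!·4!/19! = 1/58198140; Racah Σ t=9..10: t=9:−1/34836480 t=10:+1/130636800 = -11/522547200; ⇒ 3j(7 7 4; -4 6 -2)² = 1331/81396, sgn -1
I_A²/I_B² = (882/46189)/(1331/81396) = 222264/190333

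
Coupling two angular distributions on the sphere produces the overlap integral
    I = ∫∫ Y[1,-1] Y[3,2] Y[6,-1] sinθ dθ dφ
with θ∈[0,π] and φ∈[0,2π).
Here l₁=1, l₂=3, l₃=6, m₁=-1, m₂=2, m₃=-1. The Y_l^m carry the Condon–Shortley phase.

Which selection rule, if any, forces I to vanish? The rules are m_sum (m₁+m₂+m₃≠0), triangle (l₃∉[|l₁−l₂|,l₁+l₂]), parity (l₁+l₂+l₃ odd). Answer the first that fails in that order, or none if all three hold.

m₁+m₂+m₃ = -1 + 2 − 1 = 0  ✓
triangle: |1−3|=2 ≤ l₃=6 ≤ 1+3=4  ✗
parity: l₁+l₂+l₃ = 10 is even

triangle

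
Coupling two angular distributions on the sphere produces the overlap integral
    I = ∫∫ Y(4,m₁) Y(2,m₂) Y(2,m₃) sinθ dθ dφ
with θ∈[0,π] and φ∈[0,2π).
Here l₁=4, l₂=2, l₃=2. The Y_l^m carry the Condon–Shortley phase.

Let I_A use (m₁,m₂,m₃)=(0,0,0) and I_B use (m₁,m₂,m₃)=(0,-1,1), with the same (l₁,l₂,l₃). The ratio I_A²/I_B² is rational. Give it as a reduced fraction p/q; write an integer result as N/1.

l's match ⇒ only the (l;m) 3-j factors differ between A and B.
A: triangle coeff Δ(4,2,2) = 1/630; Σ_t [2,2]: t=2:+1/16 = 1/16; (3j)²=2/35 [(4 2 2; 0 0 0)], sign=+1
B: triangle coeff Δ(4,2,2) = 1/630; Σ_t [1,1]: t=1:−1/36 = -1/36; (3j)²=8/315 [(4 2 2; 0 -1 1)], sign=+1
I_A²/I_B² = (2/35)/(8/315) = 9/4

9/4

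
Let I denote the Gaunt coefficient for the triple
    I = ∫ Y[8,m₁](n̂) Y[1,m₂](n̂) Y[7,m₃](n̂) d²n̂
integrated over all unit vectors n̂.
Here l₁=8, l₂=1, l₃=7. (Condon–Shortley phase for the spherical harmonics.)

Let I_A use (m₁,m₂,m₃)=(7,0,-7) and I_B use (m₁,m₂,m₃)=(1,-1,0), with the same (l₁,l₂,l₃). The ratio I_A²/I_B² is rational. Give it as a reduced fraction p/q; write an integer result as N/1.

5/12

l's match ⇒ only the (l;m) 3-j factors differ between A and B.
A: triangle coeff Δ(8,1,7) = 1/2040; Σ_t [1,1]: t=1:−1/87178291200 = -1/87178291200; (3j)²=1/136 [(8 1 7; 7 0 -7)], sign=-1
B: triangle coeff Δ(8,1,7) = 1/2040; Σ_t [0,0]: t=0:+1/50803200 = 1/50803200; (3j)²=3/170 [(8 1 7; 1 -1 0)], sign=-1
I_A²/I_B² = (1/136)/(3/170) = 5/12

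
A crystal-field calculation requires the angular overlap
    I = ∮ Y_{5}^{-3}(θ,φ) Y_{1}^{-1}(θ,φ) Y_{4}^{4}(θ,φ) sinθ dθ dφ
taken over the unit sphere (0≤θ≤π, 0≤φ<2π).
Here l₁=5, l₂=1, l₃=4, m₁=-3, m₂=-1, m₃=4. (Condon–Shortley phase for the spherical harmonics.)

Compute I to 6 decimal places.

-0.049106

Checks pass: Σm=0; 10 even; l₃=4∈[4,6].
(2·5+1)(2·1+1)(2·4+1) = 297
Δ: 2! 8! 0! / 11! → 1/495
sum: t=1:−1/576 = -1/576
3j²(5 1 4; 0 0 0) = Δ·Π!·Σ² = 5/99  (sign -1)
sum: t=0:+1/80640 = 1/80640
3j²(5 1 4; -3 -1 4) = Δ·Π!·Σ² = 1/495  (sign +1)
combine: 4πI² = 297·5/99·1/495 = 1/33
take √, sign -1: I = -0.04910640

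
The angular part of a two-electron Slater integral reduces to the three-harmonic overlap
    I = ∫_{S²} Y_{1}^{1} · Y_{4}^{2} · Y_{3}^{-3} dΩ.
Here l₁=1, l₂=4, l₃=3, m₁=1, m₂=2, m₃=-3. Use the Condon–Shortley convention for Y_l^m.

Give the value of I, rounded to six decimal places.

Rules hold: Σm=0, L=8 even, 3≤3≤5.
N = 3·9·7 = 189
Δ = 2!·0!·6!/9! = 1/252
Racah Σ t=1..1: t=1:−1/36 = -1/36
⇒ 3j(1 4 3; 0 0 0)² = 4/63, sgn +1
Racah Σ t=0..0: t=0:+1/1440 = 1/1440
⇒ 3j(1 4 3; 1 2 -3)² = 1/252, sgn +1
4πI² = N·(3j₀)²·(3jₘ)² = 1/21
I = +1·√(0.047619/4π) = 0.06155813

0.061558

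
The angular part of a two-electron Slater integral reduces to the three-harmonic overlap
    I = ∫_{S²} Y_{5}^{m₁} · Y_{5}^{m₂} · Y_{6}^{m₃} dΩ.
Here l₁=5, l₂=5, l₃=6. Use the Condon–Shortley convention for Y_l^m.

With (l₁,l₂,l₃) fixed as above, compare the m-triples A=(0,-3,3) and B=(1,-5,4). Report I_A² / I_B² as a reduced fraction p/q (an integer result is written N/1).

5/9

Same 5,5,6: normalisation and zero-m 3j drop out of the ratio.
A: Δ: 4! 6! 6! / 17! → 1/28588560; sum: t=0:+1/138240 t=1:−1/34560 t=2:+1/103680 = -1/82944; 3j²(5 5 6; 0 -3 3) = Δ·Π!·Σ² = 125/9724  (sign +1)
B: Δ: 4! 6! 6! / 17! → 1/28588560; sum: t=0:+1/829440 = 1/829440; 3j²(5 5 6; 1 -5 4) = Δ·Π!·Σ² = 225/9724  (sign +1)
I_A²/I_B² = (125/9724)/(225/9724) = 5/9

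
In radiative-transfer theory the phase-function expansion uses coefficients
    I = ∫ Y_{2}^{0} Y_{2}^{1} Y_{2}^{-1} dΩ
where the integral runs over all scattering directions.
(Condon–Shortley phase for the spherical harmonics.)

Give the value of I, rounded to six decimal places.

m-sum 0 ✓  L=6 even ✓  0≤2≤4 ✓
Π(2lᵢ+1) = 5×5×5 = 125
triangle coeff Δ(2,2,2) = 1/630
Σ_t [0,2]: t=0:+1/8 t=1:−1/1 t=2:+1/8 = -3/4
(3j)²=2/35 [(2 2 2; 0 0 0)], sign=-1
Σ_t [1,2]: t=1:−1/2 t=2:+1/4 = -1/4
(3j)²=1/70 [(2 2 2; 0 1 -1)], sign=+1
⇒ 4πI² = 5/49
I = (-1)√(5/49/(4π)) = -0.09011188

-0.090112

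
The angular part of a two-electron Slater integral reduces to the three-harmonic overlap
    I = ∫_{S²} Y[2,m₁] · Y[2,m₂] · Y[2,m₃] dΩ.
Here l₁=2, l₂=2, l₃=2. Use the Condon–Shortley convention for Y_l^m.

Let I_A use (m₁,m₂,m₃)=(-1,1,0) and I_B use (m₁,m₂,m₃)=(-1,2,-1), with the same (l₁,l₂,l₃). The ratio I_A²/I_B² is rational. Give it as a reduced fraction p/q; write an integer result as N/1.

1/6

Same 2,2,2: normalisation and zero-m 3j drop out of the ratio.
A: Δ: 2! 2! 2! / 7! → 1/630; sum: t=1:−1/4 t=2:+1/2 = 1/4; 3j²(2 2 2; -1 1 0) = Δ·Π!·Σ² = 1/70  (sign +1)
B: Δ: 2! 2! 2! / 7! → 1/630; sum: t=2:+1/4 = 1/4; 3j²(2 2 2; -1 2 -1) = Δ·Π!·Σ² = 3/35  (sign -1)
I_A²/I_B² = (1/70)/(3/35) = 1/6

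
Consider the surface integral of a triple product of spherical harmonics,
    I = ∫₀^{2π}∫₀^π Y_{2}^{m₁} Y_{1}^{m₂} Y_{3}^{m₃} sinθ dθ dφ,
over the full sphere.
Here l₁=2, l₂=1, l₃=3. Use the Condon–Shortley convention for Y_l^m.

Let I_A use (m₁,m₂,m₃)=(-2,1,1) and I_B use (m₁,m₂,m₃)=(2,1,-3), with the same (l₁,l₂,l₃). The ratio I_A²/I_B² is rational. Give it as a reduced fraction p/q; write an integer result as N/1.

1/15

Same 2,1,3: normalisation and zero-m 3j drop out of the ratio.
A: Δ: 0! 4! 2! / 7! → 1/105; sum: t=0:+1/48 = 1/48; 3j²(2 1 3; -2 1 1) = Δ·Π!·Σ² = 1/105  (sign +1)
B: Δ: 0! 4! 2! / 7! → 1/105; sum: t=0:+1/48 = 1/48; 3j²(2 1 3; 2 1 -3) = Δ·Π!·Σ² = 1/7  (sign +1)
I_A²/I_B² = (1/105)/(1/7) = 1/15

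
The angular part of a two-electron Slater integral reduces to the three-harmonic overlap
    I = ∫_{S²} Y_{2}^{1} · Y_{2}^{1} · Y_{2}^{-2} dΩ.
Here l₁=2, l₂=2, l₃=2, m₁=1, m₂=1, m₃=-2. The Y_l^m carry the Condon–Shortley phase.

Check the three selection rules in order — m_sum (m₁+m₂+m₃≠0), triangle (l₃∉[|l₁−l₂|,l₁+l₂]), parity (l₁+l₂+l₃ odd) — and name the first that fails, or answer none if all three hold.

m₁+m₂+m₃ = 1 + 1 − 2 = 0  ✓
triangle: |2−2|=0 ≤ l₃=2 ≤ 2+2=4  ✓
parity: l₁+l₂+l₃ = 6 is even  ✓

none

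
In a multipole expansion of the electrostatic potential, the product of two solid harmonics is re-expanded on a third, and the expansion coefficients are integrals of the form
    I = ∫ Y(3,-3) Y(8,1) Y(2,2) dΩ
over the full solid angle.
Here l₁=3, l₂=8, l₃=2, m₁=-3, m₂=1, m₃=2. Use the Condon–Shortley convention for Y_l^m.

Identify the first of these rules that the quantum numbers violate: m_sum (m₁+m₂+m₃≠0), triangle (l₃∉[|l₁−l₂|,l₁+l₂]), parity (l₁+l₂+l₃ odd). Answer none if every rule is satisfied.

triangle

azimuthal sum: -3 + 1 + 2 = 0  ✓
5 ≤ 2 ≤ 11 (triangle on l)  ✗
L = 3 + 8 + 2 = 13 (odd)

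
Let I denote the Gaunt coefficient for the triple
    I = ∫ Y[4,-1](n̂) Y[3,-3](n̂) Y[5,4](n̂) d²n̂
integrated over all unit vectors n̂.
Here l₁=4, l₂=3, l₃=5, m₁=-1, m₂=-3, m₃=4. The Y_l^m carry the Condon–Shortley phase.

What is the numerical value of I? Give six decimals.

Checks pass: Σm=0; 12 even; l₃=5∈[1,7].
(2·4+1)(2·3+1)(2·5+1) = 693
Δ: 2! 6! 4! / 13! → 1/180180
sum: t=0:+1/576 t=1:−1/144 t=2:+1/576 = -1/288
3j²(4 3 5; 0 0 0) = Δ·Π!·Σ² = 20/1001  (sign +1)
sum: t=0:+1/5760 = 1/5760
3j²(4 3 5; -1 -3 4) = Δ·Π!·Σ² = 9/286  (sign -1)
combine: 4πI² = 693·20/1001·9/286 = 810/1859
take √, sign -1: I = -0.18620781

-0.186208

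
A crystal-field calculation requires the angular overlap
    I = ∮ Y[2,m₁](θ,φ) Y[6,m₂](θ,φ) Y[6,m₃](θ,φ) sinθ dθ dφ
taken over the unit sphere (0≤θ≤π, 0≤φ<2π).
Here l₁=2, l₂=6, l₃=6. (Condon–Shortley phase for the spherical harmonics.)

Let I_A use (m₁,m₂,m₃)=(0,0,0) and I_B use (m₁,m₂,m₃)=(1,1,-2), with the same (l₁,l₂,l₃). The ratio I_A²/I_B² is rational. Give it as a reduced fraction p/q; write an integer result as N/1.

l's match ⇒ only the (l;m) 3-j factors differ between A and B.
A: triangle coeff Δ(2,6,6) = 1/90090; Σ_t [0,2]: t=0:+1/69120 t=1:−1/14400 t=2:+1/69120 = -7/172800; (3j)²=14/715 [(2 6 6; 0 0 0)], sign=-1
B: triangle coeff Δ(2,6,6) = 1/90090; Σ_t [0,1]: t=0:+1/60480 t=1:−1/34560 = -1/80640; (3j)²=6/1001 [(2 6 6; 1 1 -2)], sign=-1
I_A²/I_B² = (14/715)/(6/1001) = 49/15

49/15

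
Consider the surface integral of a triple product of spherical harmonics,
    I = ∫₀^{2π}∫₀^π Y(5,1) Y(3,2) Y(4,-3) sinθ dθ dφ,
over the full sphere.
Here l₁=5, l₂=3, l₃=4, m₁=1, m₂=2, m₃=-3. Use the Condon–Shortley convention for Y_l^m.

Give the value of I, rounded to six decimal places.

m-sum 0 ✓  L=12 even ✓  2≤4≤8 ✓
Π(2lᵢ+1) = 11×7×9 = 693
triangle coeff Δ(5,3,4) = 1/180180
Σ_t [1,3]: t=1:−1/576 t=2:+1/144 t=3:−1/576 = 1/288
(3j)²=20/1001 [(5 3 4; 0 0 0)], sign=+1
Σ_t [3,4]: t=3:−1/1440 t=4:+1/17280 = -11/17280
(3j)²=11/468 [(5 3 4; 1 2 -3)], sign=+1
⇒ 4πI² = 55/169
I = (+1)√(55/169/(4π)) = 0.16092854

0.160929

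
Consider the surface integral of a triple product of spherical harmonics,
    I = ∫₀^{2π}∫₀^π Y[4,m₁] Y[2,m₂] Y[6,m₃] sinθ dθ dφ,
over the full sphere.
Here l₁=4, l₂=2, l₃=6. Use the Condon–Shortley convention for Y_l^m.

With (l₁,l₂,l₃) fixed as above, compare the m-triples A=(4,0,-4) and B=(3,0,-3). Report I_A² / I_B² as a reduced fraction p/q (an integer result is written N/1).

Shared (l₁,l₂,l₃)=(4,2,6): N and (l;000)² cancel in I_A²/I_B².
A: Δ = 0!·8!·4!/13! = 1/6435; Racah Σ t=0..0: t=0:+1/161280 = 1/161280; ⇒ 3j(4 2 6; 4 0 -4)² = 1/143, sgn +1
B: Δ = 0!·8!·4!/13! = 1/6435; Racah Σ t=0..0: t=0:+1/20160 = 1/20160; ⇒ 3j(4 2 6; 3 0 -3)² = 12/715, sgn -1
I_A²/I_B² = (1/143)/(12/715) = 5/12

5/12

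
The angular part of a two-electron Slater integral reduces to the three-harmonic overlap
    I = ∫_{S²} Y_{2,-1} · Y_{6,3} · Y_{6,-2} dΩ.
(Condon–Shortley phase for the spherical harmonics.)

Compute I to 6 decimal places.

Rules hold: Σm=0, L=14 even, 4≤6≤8.
N = 5·13·13 = 845
Δ = 2!·2!·10!/15! = 1/90090
Racah Σ t=0..2: t=0:+1/69120 t=1:−1/14400 t=2:+1/69120 = -7/172800
⇒ 3j(2 6 6; 0 0 0)² = 14/715, sgn -1
Racah Σ t=1..2: t=1:−1/161280 t=2:+1/60480 = 1/96768
⇒ 3j(2 6 6; -1 3 -2)² = 15/1001, sgn +1
4πI² = N·(3j₀)²·(3jₘ)² = 30/121
I = -1·√(0.247934/4π) = -0.14046335

-0.140463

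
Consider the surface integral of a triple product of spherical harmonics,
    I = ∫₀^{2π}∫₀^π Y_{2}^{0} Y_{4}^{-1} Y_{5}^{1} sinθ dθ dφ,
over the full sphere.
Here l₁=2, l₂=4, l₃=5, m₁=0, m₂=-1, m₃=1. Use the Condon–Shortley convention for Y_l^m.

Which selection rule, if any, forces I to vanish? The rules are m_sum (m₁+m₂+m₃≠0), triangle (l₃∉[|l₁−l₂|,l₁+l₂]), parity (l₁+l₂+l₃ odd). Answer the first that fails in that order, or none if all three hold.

parity

Σmᵢ = 0  ✓
l₃∈[|l₁−l₂|,l₁+l₂]=[2,6], have l₃=5  ✓
Σlᵢ = 11 ⇒ odd  ✗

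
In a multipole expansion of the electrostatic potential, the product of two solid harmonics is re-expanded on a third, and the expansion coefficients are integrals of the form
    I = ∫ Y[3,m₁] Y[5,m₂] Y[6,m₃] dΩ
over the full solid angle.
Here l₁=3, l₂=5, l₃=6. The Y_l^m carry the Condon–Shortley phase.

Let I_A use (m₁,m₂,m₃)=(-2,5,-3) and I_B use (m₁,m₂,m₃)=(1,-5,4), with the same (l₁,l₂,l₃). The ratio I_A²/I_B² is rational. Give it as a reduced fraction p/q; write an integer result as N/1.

Same 3,5,6: normalisation and zero-m 3j drop out of the ratio.
A: Δ: 2! 4! 8! / 15! → 1/675675; sum: t=2:+1/483840 = 1/483840; 3j²(3 5 6; -2 5 -3) = Δ·Π!·Σ² = 6/1001  (sign -1)
B: Δ: 2! 4! 8! / 15! → 1/675675; sum: t=0:+1/322560 = 1/322560; 3j²(3 5 6; 1 -5 4) = Δ·Π!·Σ² = 18/1001  (sign +1)
I_A²/I_B² = (6/1001)/(18/1001) = 1/3

1/3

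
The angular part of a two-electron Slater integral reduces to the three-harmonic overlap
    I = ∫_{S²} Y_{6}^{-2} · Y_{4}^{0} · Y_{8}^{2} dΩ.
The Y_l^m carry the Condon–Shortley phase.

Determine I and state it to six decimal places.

m-sum 0 ✓  L=18 even ✓  2≤8≤10 ✓
Π(2lᵢ+1) = 13×9×17 = 1989
triangle coeff Δ(6,4,8) = 1/23279256
Σ_t [0,2]: t=0:+1/1658880 t=1:−1/518400 t=2:+1/1658880 = -1/1382400
(3j)²=504/46189 [(6 4 8; 0 0 0)], sign=-1
Σ_t [0,2]: t=0:+1/7741440 t=1:−1/1088640 t=2:+1/1658880 = -13/69672960
(3j)²=325/149226 [(6 4 8; -2 0 2)], sign=-1
⇒ 4πI² = 35100/742577
I = (+1)√(35100/742577/(4π)) = 0.06133069

0.061331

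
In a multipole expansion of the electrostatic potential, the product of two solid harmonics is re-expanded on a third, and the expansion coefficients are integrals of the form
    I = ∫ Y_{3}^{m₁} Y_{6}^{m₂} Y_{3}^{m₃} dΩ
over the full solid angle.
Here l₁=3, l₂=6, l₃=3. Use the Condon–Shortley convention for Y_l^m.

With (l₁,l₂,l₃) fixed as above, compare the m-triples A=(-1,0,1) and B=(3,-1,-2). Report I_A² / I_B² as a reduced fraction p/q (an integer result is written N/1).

225/7

l's match ⇒ only the (l;m) 3-j factors differ between A and B.
A: triangle coeff Δ(3,6,3) = 1/12012; Σ_t [4,4]: t=4:+1/2304 = 1/2304; (3j)²=75/4004 [(3 6 3; -1 0 1)], sign=+1
B: triangle coeff Δ(3,6,3) = 1/12012; Σ_t [0,0]: t=0:+1/86400 = 1/86400; (3j)²=1/1716 [(3 6 3; 3 -1 -2)], sign=-1
I_A²/I_B² = (75/4004)/(1/1716) = 225/7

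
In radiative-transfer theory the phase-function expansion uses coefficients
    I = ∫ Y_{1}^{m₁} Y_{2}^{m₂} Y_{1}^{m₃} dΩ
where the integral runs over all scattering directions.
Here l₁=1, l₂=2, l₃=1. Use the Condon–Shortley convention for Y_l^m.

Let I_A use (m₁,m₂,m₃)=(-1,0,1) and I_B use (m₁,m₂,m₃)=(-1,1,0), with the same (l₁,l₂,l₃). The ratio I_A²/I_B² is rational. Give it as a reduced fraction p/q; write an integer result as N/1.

l's match ⇒ only the (l;m) 3-j factors differ between A and B.
A: triangle coeff Δ(1,2,1) = 1/30; Σ_t [2,2]: t=2:+1/4 = 1/4; (3j)²=1/30 [(1 2 1; -1 0 1)], sign=+1
B: triangle coeff Δ(1,2,1) = 1/30; Σ_t [2,2]: t=2:+1/2 = 1/2; (3j)²=1/10 [(1 2 1; -1 1 0)], sign=-1
I_A²/I_B² = (1/30)/(1/10) = 1/3

1/3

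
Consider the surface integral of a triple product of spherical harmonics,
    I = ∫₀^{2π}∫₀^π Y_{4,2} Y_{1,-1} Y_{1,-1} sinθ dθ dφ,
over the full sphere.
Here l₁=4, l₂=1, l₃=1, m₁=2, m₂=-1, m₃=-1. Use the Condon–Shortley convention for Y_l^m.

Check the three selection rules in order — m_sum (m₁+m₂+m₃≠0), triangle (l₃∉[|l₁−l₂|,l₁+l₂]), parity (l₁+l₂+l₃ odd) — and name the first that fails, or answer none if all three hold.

azimuthal sum: 2 − 1 − 1 = 0  ✓
3 ≤ 1 ≤ 5 (triangle on l)  ✗
L = 4 + 1 + 1 = 6 (even)

triangle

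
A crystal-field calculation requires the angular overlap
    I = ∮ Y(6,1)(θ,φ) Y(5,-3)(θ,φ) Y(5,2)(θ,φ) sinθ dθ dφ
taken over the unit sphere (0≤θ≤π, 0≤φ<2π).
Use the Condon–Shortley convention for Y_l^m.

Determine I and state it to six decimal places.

0.016235

m-sum 0 ✓  L=16 even ✓  1≤5≤11 ✓
Π(2lᵢ+1) = 13×11×11 = 1573
triangle coeff Δ(6,5,5) = 1/28588560
Σ_t [1,5]: t=1:−1/345600 t=2:+1/13824 t=3:−1/5184 t=4:+1/13824 t=5:−1/345600 = -7/129600
(3j)²=80/7293 [(6 5 5; 0 0 0)], sign=+1
Σ_t [0,2]: t=0:+1/345600 t=1:−1/34560 t=2:+1/41472 = -1/518400
(3j)²=7/36465 [(6 5 5; 1 -3 2)], sign=+1
⇒ 4πI² = 112/33813
I = (+1)√(112/33813/(4π)) = 0.01623537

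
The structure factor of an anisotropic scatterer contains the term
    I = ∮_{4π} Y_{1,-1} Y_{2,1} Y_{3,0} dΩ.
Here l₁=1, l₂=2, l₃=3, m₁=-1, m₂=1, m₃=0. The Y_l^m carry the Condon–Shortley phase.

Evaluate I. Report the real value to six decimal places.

0.143048

Rules hold: Σm=0, L=6 even, 1≤3≤3.
N = 3·5·7 = 105
Δ = 0!·2!·4!/7! = 1/105
Racah Σ t=0..0: t=0:+1/4 = 1/4
⇒ 3j(1 2 3; 0 0 0)² = 3/35, sgn -1
Racah Σ t=0..0: t=0:+1/12 = 1/12
⇒ 3j(1 2 3; -1 1 0)² = 1/35, sgn -1
4πI² = N·(3j₀)²·(3jₘ)² = 9/35
I = +1·√(0.257143/4π) = 0.14304817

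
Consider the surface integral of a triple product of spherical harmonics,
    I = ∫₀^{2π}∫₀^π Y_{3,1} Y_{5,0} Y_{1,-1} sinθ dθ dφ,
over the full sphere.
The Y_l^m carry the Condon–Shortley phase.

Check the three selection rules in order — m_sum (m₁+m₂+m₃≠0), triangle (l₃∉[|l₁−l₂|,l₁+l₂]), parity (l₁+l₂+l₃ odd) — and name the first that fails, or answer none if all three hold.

triangle

m₁+m₂+m₃ = 1 + 0 − 1 = 0  ✓
triangle: |3−5|=2 ≤ l₃=1 ≤ 3+5=8  ✗
parity: l₁+l₂+l₃ = 9 is odd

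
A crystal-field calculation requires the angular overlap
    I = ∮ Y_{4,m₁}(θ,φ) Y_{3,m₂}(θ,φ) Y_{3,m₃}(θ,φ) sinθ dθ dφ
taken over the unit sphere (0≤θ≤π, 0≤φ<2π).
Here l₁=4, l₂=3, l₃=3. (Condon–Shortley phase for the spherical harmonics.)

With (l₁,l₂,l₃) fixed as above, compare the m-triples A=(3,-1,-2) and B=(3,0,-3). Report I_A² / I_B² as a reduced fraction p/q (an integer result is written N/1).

Same 4,3,3: normalisation and zero-m 3j drop out of the ratio.
A: Δ: 4! 4! 2! / 11! → 1/34650; sum: t=0:+1/288 t=1:−1/144 = -1/288; 3j²(4 3 3; 3 -1 -2) = Δ·Π!·Σ² = 1/99  (sign +1)
B: Δ: 4! 4! 2! / 11! → 1/34650; sum: t=1:−1/288 = -1/288; 3j²(4 3 3; 3 0 -3) = Δ·Π!·Σ² = 1/22  (sign -1)
I_A²/I_B² = (1/99)/(1/22) = 2/9

2/9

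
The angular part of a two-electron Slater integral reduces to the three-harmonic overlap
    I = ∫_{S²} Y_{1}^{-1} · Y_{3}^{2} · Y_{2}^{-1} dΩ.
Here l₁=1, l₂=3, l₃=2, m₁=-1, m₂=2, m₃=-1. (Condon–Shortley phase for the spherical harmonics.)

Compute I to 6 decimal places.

0.261169

m-sum 0 ✓  L=6 even ✓  2≤2≤4 ✓
Π(2lᵢ+1) = 3×7×5 = 105
triangle coeff Δ(1,3,2) = 1/105
Σ_t [1,1]: t=1:−1/4 = -1/4
(3j)²=3/35 [(1 3 2; 0 0 0)], sign=-1
Σ_t [2,2]: t=2:+1/12 = 1/12
(3j)²=2/21 [(1 3 2; -1 2 -1)], sign=-1
⇒ 4πI² = 6/7
I = (+1)√(6/7/(4π)) = 0.26116903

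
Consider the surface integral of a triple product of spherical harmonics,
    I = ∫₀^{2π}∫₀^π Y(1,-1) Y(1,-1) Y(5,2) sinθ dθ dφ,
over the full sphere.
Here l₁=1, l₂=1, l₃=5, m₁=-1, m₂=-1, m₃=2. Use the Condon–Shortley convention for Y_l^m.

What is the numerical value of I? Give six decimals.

l₃=5 ∉ [0,2] — triangle fails ⇒ I = 0

0.000000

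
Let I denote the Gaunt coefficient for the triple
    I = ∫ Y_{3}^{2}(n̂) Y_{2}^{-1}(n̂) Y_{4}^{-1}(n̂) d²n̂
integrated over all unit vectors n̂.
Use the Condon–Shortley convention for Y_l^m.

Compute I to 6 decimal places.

L=9 odd ⇒ parity kills the (l;000) factor ⇒ I = 0

0.000000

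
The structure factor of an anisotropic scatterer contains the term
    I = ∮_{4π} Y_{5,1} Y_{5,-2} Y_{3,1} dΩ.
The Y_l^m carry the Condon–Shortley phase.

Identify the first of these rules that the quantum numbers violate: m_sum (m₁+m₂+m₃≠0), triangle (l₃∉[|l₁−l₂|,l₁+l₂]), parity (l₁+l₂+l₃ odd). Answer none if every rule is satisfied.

parity

azimuthal sum: 1 − 2 + 1 = 0  ✓
0 ≤ 3 ≤ 10 (triangle on l)  ✓
L = 5 + 5 + 3 = 13 (odd)  ✗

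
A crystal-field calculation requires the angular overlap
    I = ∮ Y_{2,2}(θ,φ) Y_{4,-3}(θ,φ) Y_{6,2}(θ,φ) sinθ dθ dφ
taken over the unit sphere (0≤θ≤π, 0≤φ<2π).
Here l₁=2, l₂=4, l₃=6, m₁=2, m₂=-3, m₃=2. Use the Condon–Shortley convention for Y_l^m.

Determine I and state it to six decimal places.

0.000000

Σmᵢ = 1 ≠ 0, so the φ-integral vanishes; I = 0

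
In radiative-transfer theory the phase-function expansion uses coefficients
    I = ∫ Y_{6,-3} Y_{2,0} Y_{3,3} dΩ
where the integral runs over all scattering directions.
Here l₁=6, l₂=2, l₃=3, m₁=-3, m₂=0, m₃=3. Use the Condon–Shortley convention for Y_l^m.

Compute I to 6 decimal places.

|6−2|≤3≤6+2 violated ⇒ I = 0

0.000000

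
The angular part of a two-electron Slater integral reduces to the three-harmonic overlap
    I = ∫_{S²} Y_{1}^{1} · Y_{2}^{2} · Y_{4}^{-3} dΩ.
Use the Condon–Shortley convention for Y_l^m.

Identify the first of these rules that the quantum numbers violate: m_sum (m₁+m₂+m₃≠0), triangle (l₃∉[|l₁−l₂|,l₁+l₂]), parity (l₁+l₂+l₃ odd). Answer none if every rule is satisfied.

triangle

Σmᵢ = 0  ✓
l₃∈[|l₁−l₂|,l₁+l₂]=[1,3], have l₃=4  ✗
Σlᵢ = 7 ⇒ odd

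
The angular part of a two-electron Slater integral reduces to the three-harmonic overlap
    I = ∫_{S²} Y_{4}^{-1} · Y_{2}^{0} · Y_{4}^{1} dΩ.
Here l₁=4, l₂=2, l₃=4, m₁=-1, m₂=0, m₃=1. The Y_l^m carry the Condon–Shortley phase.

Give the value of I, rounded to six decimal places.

m-sum 0 ✓  L=10 even ✓  2≤4≤6 ✓
Π(2lᵢ+1) = 9×5×9 = 405
triangle coeff Δ(4,2,4) = 1/13860
Σ_t [0,2]: t=0:+1/192 t=1:−1/36 t=2:+1/192 = -5/288
(3j)²=20/693 [(4 2 4; 0 0 0)], sign=-1
Σ_t [0,2]: t=0:+1/480 t=1:−1/48 t=2:+1/144 = -17/1440
(3j)²=289/13860 [(4 2 4; -1 0 1)], sign=+1
⇒ 4πI² = 1445/5929
I = (-1)√(1445/5929/(4π)) = -0.13926381

-0.139264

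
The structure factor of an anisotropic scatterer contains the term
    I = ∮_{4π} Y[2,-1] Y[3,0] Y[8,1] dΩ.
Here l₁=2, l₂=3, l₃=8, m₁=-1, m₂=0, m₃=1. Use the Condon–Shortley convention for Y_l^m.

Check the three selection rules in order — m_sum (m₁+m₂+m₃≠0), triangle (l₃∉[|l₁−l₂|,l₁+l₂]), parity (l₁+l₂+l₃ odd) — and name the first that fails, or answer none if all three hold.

m₁+m₂+m₃ = -1 + 0 + 1 = 0  ✓
triangle: |2−3|=1 ≤ l₃=8 ≤ 2+3=5  ✗
parity: l₁+l₂+l₃ = 13 is odd

triangle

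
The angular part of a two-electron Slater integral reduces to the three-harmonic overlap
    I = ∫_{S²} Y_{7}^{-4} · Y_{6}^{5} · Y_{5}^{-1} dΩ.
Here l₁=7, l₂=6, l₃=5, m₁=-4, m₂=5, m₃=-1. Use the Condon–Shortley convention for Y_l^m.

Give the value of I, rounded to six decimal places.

0.069574

Rules hold: Σm=0, L=18 even, 1≤5≤13.
N = 15·13·11 = 2145
Δ = 8!·6!·4!/19! = 1/174594420
Racah Σ t=2..6: t=2:+1/4147200 t=3:−1/207360 t=4:+1/82944 t=5:−1/207360 t=6:+1/4147200 = 1/345600
⇒ 3j(7 6 5; 0 0 0)² = 420/46189, sgn -1
Racah Σ t=7..8: t=7:−1/5806080 t=8:+1/8709120 = -1/17418240
⇒ 3j(7 6 5; -4 5 -1)² = 275/88179, sgn -1
4πI² = N·(3j₀)²·(3jₘ)² = 82500/1356277
I = +1·√(0.0608283/4π) = 0.06957414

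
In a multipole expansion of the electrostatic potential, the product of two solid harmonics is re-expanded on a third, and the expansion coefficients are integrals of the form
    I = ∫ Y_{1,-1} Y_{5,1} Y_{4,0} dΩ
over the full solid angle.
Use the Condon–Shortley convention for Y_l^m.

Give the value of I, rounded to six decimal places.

-0.190188

m-sum 0 ✓  L=10 even ✓  4≤4≤6 ✓
Π(2lᵢ+1) = 3×11×9 = 297
triangle coeff Δ(1,5,4) = 1/495
Σ_t [1,1]: t=1:−1/576 = -1/576
(3j)²=5/99 [(1 5 4; 0 0 0)], sign=-1
Σ_t [2,2]: t=2:+1/1152 = 1/1152
(3j)²=1/33 [(1 5 4; -1 1 0)], sign=+1
⇒ 4πI² = 5/11
I = (-1)√(5/11/(4π)) = -0.19018827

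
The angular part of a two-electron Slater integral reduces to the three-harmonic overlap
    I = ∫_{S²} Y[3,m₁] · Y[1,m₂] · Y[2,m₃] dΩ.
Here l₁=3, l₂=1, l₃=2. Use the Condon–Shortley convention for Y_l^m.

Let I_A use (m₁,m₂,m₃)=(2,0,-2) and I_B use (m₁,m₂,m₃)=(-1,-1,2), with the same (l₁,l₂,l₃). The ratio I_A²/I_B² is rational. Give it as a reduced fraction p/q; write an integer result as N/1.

Same 3,1,2: normalisation and zero-m 3j drop out of the ratio.
A: Δ: 2! 4! 0! / 7! → 1/105; sum: t=1:−1/24 = -1/24; 3j²(3 1 2; 2 0 -2) = Δ·Π!·Σ² = 1/21  (sign -1)
B: Δ: 2! 4! 0! / 7! → 1/105; sum: t=0:+1/48 = 1/48; 3j²(3 1 2; -1 -1 2) = Δ·Π!·Σ² = 1/105  (sign +1)
I_A²/I_B² = (1/21)/(1/105) = 5/1

5/1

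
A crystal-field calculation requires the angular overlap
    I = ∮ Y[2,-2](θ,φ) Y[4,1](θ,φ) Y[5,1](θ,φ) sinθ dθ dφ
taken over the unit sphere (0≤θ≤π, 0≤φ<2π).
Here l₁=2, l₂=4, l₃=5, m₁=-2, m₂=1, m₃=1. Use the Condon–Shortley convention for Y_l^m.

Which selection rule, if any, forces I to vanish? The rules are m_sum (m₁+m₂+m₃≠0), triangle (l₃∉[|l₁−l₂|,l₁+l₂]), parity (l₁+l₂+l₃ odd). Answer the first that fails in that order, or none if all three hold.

parity

Σmᵢ = 0  ✓
l₃∈[|l₁−l₂|,l₁+l₂]=[2,6], have l₃=5  ✓
Σlᵢ = 11 ⇒ odd  ✗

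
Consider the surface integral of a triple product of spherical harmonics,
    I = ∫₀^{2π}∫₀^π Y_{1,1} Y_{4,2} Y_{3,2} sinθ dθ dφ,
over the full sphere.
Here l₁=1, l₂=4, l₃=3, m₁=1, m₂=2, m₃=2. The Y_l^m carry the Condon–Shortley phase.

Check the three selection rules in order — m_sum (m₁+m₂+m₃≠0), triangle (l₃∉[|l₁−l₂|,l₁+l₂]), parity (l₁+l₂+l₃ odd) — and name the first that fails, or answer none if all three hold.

m_sum

m₁+m₂+m₃ = 1 + 2 + 2 = 5  ✗
triangle: |1−4|=3 ≤ l₃=3 ≤ 1+4=5
parity: l₁+l₂+l₃ = 8 is even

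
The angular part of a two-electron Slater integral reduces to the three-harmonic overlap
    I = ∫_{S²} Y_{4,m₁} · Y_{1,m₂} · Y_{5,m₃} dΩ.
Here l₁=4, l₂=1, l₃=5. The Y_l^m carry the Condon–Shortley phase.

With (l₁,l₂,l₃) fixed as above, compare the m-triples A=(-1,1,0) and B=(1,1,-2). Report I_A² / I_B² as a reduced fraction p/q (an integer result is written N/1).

10/21

l's match ⇒ only the (l;m) 3-j factors differ between A and B.
A: triangle coeff Δ(4,1,5) = 1/495; Σ_t [0,0]: t=0:+1/1440 = 1/1440; (3j)²=2/99 [(4 1 5; -1 1 0)], sign=-1
B: triangle coeff Δ(4,1,5) = 1/495; Σ_t [0,0]: t=0:+1/1440 = 1/1440; (3j)²=7/165 [(4 1 5; 1 1 -2)], sign=-1
I_A²/I_B² = (2/99)/(7/165) = 10/21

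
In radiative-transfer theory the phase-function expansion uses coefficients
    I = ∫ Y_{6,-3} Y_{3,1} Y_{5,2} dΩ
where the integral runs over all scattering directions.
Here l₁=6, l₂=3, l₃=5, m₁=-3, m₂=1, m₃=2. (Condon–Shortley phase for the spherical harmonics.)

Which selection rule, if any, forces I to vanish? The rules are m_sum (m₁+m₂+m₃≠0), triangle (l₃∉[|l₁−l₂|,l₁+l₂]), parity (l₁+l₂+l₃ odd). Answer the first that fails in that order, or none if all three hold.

none

azimuthal sum: -3 + 1 + 2 = 0  ✓
3 ≤ 5 ≤ 9 (triangle on l)  ✓
L = 6 + 3 + 5 = 14 (even)  ✓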